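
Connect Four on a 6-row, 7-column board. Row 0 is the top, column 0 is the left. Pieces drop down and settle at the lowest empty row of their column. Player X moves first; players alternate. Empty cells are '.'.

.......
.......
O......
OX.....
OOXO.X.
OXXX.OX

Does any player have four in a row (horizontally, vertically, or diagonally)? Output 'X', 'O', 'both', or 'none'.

O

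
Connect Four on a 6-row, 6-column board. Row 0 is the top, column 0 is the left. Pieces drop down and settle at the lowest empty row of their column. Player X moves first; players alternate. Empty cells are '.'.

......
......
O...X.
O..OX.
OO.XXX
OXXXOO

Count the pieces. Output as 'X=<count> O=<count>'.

X=8 O=8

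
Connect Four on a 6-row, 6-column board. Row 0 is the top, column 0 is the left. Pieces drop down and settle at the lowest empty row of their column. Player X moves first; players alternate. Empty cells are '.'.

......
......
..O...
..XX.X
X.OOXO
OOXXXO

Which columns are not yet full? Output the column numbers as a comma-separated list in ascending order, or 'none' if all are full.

Answer: 0,1,2,3,4,5

Derivation:
col 0: top cell = '.' → open
col 1: top cell = '.' → open
col 2: top cell = '.' → open
col 3: top cell = '.' → open
col 4: top cell = '.' → open
col 5: top cell = '.' → open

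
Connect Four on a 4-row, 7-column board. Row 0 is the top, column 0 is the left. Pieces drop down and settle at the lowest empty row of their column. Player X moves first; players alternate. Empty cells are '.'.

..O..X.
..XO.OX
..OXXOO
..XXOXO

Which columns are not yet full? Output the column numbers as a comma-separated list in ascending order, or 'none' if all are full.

col 0: top cell = '.' → open
col 1: top cell = '.' → open
col 2: top cell = 'O' → FULL
col 3: top cell = '.' → open
col 4: top cell = '.' → open
col 5: top cell = 'X' → FULL
col 6: top cell = '.' → open

Answer: 0,1,3,4,6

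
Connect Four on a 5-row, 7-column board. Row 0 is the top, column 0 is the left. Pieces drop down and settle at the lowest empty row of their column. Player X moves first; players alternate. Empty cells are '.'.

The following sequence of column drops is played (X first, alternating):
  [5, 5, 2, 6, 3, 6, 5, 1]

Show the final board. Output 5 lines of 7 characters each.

Answer: .......
.......
.....X.
.....OO
.OXX.XO

Derivation:
Move 1: X drops in col 5, lands at row 4
Move 2: O drops in col 5, lands at row 3
Move 3: X drops in col 2, lands at row 4
Move 4: O drops in col 6, lands at row 4
Move 5: X drops in col 3, lands at row 4
Move 6: O drops in col 6, lands at row 3
Move 7: X drops in col 5, lands at row 2
Move 8: O drops in col 1, lands at row 4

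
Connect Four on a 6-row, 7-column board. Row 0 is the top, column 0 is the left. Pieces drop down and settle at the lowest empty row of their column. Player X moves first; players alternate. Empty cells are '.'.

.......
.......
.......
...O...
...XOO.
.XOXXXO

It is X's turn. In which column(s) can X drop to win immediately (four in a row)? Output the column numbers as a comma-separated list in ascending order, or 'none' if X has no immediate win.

col 0: drop X → no win
col 1: drop X → no win
col 2: drop X → no win
col 3: drop X → no win
col 4: drop X → no win
col 5: drop X → no win
col 6: drop X → no win

Answer: none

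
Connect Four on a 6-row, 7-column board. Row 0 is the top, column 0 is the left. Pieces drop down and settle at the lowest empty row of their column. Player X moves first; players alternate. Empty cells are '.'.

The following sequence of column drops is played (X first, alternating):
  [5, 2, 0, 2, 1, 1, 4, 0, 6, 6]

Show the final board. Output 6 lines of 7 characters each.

Move 1: X drops in col 5, lands at row 5
Move 2: O drops in col 2, lands at row 5
Move 3: X drops in col 0, lands at row 5
Move 4: O drops in col 2, lands at row 4
Move 5: X drops in col 1, lands at row 5
Move 6: O drops in col 1, lands at row 4
Move 7: X drops in col 4, lands at row 5
Move 8: O drops in col 0, lands at row 4
Move 9: X drops in col 6, lands at row 5
Move 10: O drops in col 6, lands at row 4

Answer: .......
.......
.......
.......
OOO...O
XXO.XXX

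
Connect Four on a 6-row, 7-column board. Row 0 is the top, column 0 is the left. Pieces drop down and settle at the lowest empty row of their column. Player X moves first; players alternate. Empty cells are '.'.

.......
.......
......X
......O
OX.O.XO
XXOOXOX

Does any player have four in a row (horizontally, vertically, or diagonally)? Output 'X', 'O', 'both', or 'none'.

none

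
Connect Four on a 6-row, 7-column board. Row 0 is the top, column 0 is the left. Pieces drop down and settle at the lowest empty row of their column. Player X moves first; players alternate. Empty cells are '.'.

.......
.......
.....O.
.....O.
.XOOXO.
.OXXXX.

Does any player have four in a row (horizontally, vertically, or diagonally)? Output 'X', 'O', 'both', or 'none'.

X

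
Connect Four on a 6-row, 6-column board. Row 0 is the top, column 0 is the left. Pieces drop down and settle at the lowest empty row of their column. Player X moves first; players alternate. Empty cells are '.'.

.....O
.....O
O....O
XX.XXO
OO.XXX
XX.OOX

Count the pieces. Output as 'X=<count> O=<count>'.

X=10 O=9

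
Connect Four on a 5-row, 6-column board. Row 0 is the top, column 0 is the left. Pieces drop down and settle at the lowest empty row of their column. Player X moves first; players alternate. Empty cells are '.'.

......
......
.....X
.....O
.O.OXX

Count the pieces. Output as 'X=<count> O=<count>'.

X=3 O=3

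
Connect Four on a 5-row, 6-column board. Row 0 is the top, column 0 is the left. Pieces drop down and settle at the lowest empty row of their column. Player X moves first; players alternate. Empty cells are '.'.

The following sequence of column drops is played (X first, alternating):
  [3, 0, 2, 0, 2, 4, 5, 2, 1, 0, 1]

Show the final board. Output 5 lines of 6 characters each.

Move 1: X drops in col 3, lands at row 4
Move 2: O drops in col 0, lands at row 4
Move 3: X drops in col 2, lands at row 4
Move 4: O drops in col 0, lands at row 3
Move 5: X drops in col 2, lands at row 3
Move 6: O drops in col 4, lands at row 4
Move 7: X drops in col 5, lands at row 4
Move 8: O drops in col 2, lands at row 2
Move 9: X drops in col 1, lands at row 4
Move 10: O drops in col 0, lands at row 2
Move 11: X drops in col 1, lands at row 3

Answer: ......
......
O.O...
OXX...
OXXXOX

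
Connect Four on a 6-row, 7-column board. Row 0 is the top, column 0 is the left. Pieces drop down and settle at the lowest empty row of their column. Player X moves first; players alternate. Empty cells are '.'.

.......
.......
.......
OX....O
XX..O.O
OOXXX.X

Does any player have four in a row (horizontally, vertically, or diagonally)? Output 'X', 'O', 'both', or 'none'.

none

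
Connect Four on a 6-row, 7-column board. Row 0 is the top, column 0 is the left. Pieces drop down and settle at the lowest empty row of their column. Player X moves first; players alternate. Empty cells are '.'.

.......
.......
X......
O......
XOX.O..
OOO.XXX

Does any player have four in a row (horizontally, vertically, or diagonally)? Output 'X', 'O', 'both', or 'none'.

none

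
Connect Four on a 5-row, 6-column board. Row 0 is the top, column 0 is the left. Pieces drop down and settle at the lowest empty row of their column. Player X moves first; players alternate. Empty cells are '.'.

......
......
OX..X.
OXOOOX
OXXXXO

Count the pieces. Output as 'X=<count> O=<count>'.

X=8 O=7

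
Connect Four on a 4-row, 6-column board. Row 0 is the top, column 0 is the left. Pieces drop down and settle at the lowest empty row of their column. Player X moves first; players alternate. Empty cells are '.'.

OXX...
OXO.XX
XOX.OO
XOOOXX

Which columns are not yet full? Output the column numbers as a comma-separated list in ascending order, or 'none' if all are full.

Answer: 3,4,5

Derivation:
col 0: top cell = 'O' → FULL
col 1: top cell = 'X' → FULL
col 2: top cell = 'X' → FULL
col 3: top cell = '.' → open
col 4: top cell = '.' → open
col 5: top cell = '.' → open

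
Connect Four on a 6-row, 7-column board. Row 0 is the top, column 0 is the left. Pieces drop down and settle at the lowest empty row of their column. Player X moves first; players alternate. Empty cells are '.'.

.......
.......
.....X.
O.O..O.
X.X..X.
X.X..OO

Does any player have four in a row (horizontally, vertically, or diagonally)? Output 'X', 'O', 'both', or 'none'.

none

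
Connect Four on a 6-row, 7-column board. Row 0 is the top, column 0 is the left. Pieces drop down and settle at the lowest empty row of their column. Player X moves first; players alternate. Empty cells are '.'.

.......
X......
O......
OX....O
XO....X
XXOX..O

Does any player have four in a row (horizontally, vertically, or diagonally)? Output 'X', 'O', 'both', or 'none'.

none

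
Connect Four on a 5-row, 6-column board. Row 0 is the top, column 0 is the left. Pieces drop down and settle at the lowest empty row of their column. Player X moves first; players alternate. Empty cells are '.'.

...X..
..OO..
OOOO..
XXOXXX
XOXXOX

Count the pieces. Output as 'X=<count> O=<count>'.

X=10 O=9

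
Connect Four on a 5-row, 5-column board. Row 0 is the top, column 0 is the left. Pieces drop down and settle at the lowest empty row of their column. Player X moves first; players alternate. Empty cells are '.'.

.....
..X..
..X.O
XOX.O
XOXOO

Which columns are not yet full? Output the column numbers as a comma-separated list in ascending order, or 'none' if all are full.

col 0: top cell = '.' → open
col 1: top cell = '.' → open
col 2: top cell = '.' → open
col 3: top cell = '.' → open
col 4: top cell = '.' → open

Answer: 0,1,2,3,4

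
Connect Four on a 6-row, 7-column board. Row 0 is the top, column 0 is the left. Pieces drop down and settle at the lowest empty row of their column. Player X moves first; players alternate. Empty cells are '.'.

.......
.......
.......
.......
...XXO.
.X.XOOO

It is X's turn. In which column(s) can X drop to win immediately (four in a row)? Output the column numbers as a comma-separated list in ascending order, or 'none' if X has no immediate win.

Answer: none

Derivation:
col 0: drop X → no win
col 1: drop X → no win
col 2: drop X → no win
col 3: drop X → no win
col 4: drop X → no win
col 5: drop X → no win
col 6: drop X → no win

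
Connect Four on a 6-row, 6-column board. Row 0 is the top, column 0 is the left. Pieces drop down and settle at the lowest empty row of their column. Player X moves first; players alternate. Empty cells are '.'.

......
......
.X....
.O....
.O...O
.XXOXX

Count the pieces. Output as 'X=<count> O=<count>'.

X=5 O=4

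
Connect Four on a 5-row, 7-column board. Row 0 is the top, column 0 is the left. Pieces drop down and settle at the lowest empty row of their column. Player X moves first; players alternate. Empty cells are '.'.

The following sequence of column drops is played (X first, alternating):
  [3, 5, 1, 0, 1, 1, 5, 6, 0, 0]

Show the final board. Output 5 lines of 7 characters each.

Answer: .......
.......
OO.....
XX...X.
OX.X.OO

Derivation:
Move 1: X drops in col 3, lands at row 4
Move 2: O drops in col 5, lands at row 4
Move 3: X drops in col 1, lands at row 4
Move 4: O drops in col 0, lands at row 4
Move 5: X drops in col 1, lands at row 3
Move 6: O drops in col 1, lands at row 2
Move 7: X drops in col 5, lands at row 3
Move 8: O drops in col 6, lands at row 4
Move 9: X drops in col 0, lands at row 3
Move 10: O drops in col 0, lands at row 2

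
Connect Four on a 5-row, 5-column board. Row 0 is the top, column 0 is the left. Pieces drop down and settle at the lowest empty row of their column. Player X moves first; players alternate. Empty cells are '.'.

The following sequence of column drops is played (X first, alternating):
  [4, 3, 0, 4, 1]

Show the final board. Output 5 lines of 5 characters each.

Answer: .....
.....
.....
....O
XX.OX

Derivation:
Move 1: X drops in col 4, lands at row 4
Move 2: O drops in col 3, lands at row 4
Move 3: X drops in col 0, lands at row 4
Move 4: O drops in col 4, lands at row 3
Move 5: X drops in col 1, lands at row 4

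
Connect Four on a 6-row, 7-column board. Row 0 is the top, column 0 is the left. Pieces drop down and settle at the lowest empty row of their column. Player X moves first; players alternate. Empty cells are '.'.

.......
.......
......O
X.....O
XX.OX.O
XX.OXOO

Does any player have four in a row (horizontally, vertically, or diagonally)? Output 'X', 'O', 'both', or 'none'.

O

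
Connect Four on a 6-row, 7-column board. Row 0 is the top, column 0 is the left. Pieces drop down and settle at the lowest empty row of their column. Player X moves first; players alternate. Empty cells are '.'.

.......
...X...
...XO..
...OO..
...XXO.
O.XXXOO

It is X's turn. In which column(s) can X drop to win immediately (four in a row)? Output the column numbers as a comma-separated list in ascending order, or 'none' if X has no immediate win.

Answer: 1

Derivation:
col 0: drop X → no win
col 1: drop X → WIN!
col 2: drop X → no win
col 3: drop X → no win
col 4: drop X → no win
col 5: drop X → no win
col 6: drop X → no win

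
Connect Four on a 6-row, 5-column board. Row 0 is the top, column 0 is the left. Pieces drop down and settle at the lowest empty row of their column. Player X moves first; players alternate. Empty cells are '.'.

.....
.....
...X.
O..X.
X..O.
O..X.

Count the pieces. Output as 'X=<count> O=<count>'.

X=4 O=3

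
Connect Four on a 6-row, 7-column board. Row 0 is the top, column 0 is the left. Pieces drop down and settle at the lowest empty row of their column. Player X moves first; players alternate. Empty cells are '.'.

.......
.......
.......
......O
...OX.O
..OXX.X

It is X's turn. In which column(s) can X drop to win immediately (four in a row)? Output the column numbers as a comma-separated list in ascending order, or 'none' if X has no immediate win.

Answer: 5

Derivation:
col 0: drop X → no win
col 1: drop X → no win
col 2: drop X → no win
col 3: drop X → no win
col 4: drop X → no win
col 5: drop X → WIN!
col 6: drop X → no win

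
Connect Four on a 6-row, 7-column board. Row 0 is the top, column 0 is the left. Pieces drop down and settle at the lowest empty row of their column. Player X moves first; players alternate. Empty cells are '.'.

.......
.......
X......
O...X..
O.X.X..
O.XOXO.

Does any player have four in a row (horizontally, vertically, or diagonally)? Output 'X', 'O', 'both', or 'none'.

none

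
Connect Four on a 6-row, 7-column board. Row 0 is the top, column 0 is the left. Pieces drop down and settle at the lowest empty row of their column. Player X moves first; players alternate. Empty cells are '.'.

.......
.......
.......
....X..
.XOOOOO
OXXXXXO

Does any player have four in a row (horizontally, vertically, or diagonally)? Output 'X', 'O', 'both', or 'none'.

both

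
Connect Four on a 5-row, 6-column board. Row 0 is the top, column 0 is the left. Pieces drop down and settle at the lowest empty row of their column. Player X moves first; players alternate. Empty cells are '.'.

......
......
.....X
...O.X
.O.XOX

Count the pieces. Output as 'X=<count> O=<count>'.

X=4 O=3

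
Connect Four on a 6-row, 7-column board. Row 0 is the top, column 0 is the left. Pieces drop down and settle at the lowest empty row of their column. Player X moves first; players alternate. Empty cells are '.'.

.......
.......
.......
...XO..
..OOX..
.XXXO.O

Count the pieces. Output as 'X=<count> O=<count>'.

X=5 O=5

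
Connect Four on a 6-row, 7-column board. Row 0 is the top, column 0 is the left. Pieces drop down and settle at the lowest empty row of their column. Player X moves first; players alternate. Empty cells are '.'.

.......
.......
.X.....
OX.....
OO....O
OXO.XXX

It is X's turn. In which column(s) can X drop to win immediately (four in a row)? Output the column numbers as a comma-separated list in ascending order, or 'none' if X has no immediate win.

col 0: drop X → no win
col 1: drop X → no win
col 2: drop X → no win
col 3: drop X → WIN!
col 4: drop X → no win
col 5: drop X → no win
col 6: drop X → no win

Answer: 3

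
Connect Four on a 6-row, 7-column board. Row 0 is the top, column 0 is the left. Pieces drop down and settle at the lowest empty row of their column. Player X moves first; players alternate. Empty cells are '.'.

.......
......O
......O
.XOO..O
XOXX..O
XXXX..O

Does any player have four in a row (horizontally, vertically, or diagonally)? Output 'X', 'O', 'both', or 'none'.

both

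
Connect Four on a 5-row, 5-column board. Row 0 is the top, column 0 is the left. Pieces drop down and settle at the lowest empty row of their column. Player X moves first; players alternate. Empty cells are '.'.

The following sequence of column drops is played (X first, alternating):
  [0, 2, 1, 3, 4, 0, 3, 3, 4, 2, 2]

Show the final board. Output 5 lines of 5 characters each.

Move 1: X drops in col 0, lands at row 4
Move 2: O drops in col 2, lands at row 4
Move 3: X drops in col 1, lands at row 4
Move 4: O drops in col 3, lands at row 4
Move 5: X drops in col 4, lands at row 4
Move 6: O drops in col 0, lands at row 3
Move 7: X drops in col 3, lands at row 3
Move 8: O drops in col 3, lands at row 2
Move 9: X drops in col 4, lands at row 3
Move 10: O drops in col 2, lands at row 3
Move 11: X drops in col 2, lands at row 2

Answer: .....
.....
..XO.
O.OXX
XXOOX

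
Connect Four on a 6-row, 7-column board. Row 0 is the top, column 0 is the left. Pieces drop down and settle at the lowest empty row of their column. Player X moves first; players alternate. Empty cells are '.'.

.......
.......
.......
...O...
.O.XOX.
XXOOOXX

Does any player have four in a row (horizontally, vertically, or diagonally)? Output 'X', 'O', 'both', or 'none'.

none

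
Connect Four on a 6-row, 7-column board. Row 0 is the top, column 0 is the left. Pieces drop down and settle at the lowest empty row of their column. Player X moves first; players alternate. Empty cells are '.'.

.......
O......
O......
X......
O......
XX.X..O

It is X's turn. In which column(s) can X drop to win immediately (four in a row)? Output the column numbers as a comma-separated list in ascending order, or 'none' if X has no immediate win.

col 0: drop X → no win
col 1: drop X → no win
col 2: drop X → WIN!
col 3: drop X → no win
col 4: drop X → no win
col 5: drop X → no win
col 6: drop X → no win

Answer: 2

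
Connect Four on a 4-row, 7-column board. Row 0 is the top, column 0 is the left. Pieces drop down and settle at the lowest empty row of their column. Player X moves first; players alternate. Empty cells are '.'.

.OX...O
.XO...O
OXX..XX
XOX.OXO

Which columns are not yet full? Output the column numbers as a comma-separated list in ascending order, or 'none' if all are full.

Answer: 0,3,4,5

Derivation:
col 0: top cell = '.' → open
col 1: top cell = 'O' → FULL
col 2: top cell = 'X' → FULL
col 3: top cell = '.' → open
col 4: top cell = '.' → open
col 5: top cell = '.' → open
col 6: top cell = 'O' → FULL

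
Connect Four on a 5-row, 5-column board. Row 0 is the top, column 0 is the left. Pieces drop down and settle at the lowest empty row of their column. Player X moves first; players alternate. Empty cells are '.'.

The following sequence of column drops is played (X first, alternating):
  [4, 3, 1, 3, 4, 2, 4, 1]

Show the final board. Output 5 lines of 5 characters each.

Answer: .....
.....
....X
.O.OX
.XOOX

Derivation:
Move 1: X drops in col 4, lands at row 4
Move 2: O drops in col 3, lands at row 4
Move 3: X drops in col 1, lands at row 4
Move 4: O drops in col 3, lands at row 3
Move 5: X drops in col 4, lands at row 3
Move 6: O drops in col 2, lands at row 4
Move 7: X drops in col 4, lands at row 2
Move 8: O drops in col 1, lands at row 3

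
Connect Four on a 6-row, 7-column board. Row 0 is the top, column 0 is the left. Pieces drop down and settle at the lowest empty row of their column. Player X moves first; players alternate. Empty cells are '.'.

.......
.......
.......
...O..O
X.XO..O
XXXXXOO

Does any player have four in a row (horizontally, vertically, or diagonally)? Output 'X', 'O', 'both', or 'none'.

X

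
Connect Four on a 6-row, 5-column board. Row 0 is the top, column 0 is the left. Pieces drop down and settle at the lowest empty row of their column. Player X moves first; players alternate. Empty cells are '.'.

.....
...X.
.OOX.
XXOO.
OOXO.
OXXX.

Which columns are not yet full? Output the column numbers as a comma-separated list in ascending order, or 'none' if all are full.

col 0: top cell = '.' → open
col 1: top cell = '.' → open
col 2: top cell = '.' → open
col 3: top cell = '.' → open
col 4: top cell = '.' → open

Answer: 0,1,2,3,4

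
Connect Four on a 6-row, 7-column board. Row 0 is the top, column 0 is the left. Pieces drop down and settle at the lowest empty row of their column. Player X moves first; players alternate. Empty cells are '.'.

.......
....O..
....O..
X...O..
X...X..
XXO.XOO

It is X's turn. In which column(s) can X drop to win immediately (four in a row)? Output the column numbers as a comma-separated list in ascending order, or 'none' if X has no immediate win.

Answer: 0

Derivation:
col 0: drop X → WIN!
col 1: drop X → no win
col 2: drop X → no win
col 3: drop X → no win
col 4: drop X → no win
col 5: drop X → no win
col 6: drop X → no win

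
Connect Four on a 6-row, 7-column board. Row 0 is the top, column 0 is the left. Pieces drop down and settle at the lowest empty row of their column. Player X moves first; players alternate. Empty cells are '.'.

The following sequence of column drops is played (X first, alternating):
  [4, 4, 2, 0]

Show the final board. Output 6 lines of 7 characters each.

Move 1: X drops in col 4, lands at row 5
Move 2: O drops in col 4, lands at row 4
Move 3: X drops in col 2, lands at row 5
Move 4: O drops in col 0, lands at row 5

Answer: .......
.......
.......
.......
....O..
O.X.X..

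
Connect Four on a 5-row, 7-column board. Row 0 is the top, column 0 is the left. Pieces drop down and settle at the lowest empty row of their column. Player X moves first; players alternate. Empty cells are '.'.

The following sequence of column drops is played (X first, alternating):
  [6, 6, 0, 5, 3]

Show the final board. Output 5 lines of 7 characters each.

Move 1: X drops in col 6, lands at row 4
Move 2: O drops in col 6, lands at row 3
Move 3: X drops in col 0, lands at row 4
Move 4: O drops in col 5, lands at row 4
Move 5: X drops in col 3, lands at row 4

Answer: .......
.......
.......
......O
X..X.OX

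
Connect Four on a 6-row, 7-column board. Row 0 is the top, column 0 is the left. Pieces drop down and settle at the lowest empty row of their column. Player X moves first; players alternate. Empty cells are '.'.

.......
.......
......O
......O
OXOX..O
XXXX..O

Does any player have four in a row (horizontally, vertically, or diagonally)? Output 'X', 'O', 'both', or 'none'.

both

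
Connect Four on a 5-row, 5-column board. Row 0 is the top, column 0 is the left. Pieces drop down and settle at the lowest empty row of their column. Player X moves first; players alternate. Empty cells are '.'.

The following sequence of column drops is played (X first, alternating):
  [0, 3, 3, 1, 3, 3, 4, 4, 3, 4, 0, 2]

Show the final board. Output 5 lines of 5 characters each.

Answer: ...X.
...O.
...XO
X..XO
XOOOX

Derivation:
Move 1: X drops in col 0, lands at row 4
Move 2: O drops in col 3, lands at row 4
Move 3: X drops in col 3, lands at row 3
Move 4: O drops in col 1, lands at row 4
Move 5: X drops in col 3, lands at row 2
Move 6: O drops in col 3, lands at row 1
Move 7: X drops in col 4, lands at row 4
Move 8: O drops in col 4, lands at row 3
Move 9: X drops in col 3, lands at row 0
Move 10: O drops in col 4, lands at row 2
Move 11: X drops in col 0, lands at row 3
Move 12: O drops in col 2, lands at row 4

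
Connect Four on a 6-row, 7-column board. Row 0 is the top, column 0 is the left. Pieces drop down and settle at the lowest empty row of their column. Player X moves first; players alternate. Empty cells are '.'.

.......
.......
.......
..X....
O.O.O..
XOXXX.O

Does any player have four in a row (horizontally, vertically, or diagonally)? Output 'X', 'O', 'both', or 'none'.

none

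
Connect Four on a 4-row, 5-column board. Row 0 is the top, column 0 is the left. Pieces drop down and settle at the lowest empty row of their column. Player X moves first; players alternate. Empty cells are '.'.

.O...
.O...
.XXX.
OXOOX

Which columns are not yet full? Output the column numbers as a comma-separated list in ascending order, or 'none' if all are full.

col 0: top cell = '.' → open
col 1: top cell = 'O' → FULL
col 2: top cell = '.' → open
col 3: top cell = '.' → open
col 4: top cell = '.' → open

Answer: 0,2,3,4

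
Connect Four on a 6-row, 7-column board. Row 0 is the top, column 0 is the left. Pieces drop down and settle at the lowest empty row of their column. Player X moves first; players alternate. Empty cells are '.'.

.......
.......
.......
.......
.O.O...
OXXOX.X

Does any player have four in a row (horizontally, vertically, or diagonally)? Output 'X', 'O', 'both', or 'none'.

none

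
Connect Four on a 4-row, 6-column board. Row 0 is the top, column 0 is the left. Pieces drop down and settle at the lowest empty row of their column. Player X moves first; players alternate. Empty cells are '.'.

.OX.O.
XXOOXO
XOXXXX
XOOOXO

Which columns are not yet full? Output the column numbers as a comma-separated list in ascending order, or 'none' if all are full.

Answer: 0,3,5

Derivation:
col 0: top cell = '.' → open
col 1: top cell = 'O' → FULL
col 2: top cell = 'X' → FULL
col 3: top cell = '.' → open
col 4: top cell = 'O' → FULL
col 5: top cell = '.' → open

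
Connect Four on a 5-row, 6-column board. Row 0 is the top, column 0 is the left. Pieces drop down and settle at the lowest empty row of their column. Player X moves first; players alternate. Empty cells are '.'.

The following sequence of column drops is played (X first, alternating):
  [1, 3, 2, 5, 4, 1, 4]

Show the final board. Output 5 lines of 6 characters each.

Move 1: X drops in col 1, lands at row 4
Move 2: O drops in col 3, lands at row 4
Move 3: X drops in col 2, lands at row 4
Move 4: O drops in col 5, lands at row 4
Move 5: X drops in col 4, lands at row 4
Move 6: O drops in col 1, lands at row 3
Move 7: X drops in col 4, lands at row 3

Answer: ......
......
......
.O..X.
.XXOXO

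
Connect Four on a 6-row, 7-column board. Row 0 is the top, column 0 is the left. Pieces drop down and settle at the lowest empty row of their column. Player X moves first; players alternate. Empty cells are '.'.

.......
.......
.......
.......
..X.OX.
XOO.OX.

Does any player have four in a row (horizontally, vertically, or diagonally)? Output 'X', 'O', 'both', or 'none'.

none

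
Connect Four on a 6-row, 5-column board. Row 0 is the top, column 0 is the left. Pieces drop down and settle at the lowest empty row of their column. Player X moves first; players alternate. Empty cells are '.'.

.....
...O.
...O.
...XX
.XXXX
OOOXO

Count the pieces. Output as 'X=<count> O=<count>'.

X=7 O=6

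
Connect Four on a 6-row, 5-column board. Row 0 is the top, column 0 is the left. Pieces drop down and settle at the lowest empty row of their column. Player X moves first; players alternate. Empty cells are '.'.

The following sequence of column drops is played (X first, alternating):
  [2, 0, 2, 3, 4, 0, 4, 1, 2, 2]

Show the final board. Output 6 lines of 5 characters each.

Move 1: X drops in col 2, lands at row 5
Move 2: O drops in col 0, lands at row 5
Move 3: X drops in col 2, lands at row 4
Move 4: O drops in col 3, lands at row 5
Move 5: X drops in col 4, lands at row 5
Move 6: O drops in col 0, lands at row 4
Move 7: X drops in col 4, lands at row 4
Move 8: O drops in col 1, lands at row 5
Move 9: X drops in col 2, lands at row 3
Move 10: O drops in col 2, lands at row 2

Answer: .....
.....
..O..
..X..
O.X.X
OOXOX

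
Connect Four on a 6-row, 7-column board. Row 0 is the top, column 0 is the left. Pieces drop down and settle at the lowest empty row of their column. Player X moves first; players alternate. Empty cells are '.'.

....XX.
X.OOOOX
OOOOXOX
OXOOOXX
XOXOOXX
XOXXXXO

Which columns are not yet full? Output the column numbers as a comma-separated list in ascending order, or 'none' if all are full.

col 0: top cell = '.' → open
col 1: top cell = '.' → open
col 2: top cell = '.' → open
col 3: top cell = '.' → open
col 4: top cell = 'X' → FULL
col 5: top cell = 'X' → FULL
col 6: top cell = '.' → open

Answer: 0,1,2,3,6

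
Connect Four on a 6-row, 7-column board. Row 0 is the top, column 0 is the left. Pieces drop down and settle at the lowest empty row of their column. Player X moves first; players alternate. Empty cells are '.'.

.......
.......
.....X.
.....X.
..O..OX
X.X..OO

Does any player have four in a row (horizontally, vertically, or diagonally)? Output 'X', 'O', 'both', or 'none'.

none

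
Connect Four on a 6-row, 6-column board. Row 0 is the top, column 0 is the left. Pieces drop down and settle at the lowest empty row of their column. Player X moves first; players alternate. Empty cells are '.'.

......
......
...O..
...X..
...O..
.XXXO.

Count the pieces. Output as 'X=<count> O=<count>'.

X=4 O=3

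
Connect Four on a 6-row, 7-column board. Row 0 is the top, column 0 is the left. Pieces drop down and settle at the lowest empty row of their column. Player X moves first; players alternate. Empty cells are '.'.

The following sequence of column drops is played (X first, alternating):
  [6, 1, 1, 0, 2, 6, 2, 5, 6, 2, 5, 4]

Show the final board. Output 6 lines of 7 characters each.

Move 1: X drops in col 6, lands at row 5
Move 2: O drops in col 1, lands at row 5
Move 3: X drops in col 1, lands at row 4
Move 4: O drops in col 0, lands at row 5
Move 5: X drops in col 2, lands at row 5
Move 6: O drops in col 6, lands at row 4
Move 7: X drops in col 2, lands at row 4
Move 8: O drops in col 5, lands at row 5
Move 9: X drops in col 6, lands at row 3
Move 10: O drops in col 2, lands at row 3
Move 11: X drops in col 5, lands at row 4
Move 12: O drops in col 4, lands at row 5

Answer: .......
.......
.......
..O...X
.XX..XO
OOX.OOX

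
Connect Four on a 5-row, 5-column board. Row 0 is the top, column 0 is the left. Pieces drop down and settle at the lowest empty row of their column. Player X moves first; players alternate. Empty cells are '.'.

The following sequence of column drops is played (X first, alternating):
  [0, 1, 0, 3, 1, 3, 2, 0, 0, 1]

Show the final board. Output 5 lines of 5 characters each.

Move 1: X drops in col 0, lands at row 4
Move 2: O drops in col 1, lands at row 4
Move 3: X drops in col 0, lands at row 3
Move 4: O drops in col 3, lands at row 4
Move 5: X drops in col 1, lands at row 3
Move 6: O drops in col 3, lands at row 3
Move 7: X drops in col 2, lands at row 4
Move 8: O drops in col 0, lands at row 2
Move 9: X drops in col 0, lands at row 1
Move 10: O drops in col 1, lands at row 2

Answer: .....
X....
OO...
XX.O.
XOXO.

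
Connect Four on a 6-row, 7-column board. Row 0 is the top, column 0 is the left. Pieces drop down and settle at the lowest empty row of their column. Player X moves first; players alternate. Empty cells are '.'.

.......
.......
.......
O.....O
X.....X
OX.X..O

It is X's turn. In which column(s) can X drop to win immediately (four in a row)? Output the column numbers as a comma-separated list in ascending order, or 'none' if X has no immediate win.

col 0: drop X → no win
col 1: drop X → no win
col 2: drop X → no win
col 3: drop X → no win
col 4: drop X → no win
col 5: drop X → no win
col 6: drop X → no win

Answer: none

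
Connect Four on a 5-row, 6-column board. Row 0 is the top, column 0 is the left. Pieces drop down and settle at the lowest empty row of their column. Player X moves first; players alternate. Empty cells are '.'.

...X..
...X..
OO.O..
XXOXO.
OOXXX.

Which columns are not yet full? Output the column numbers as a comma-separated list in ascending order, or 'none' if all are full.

Answer: 0,1,2,4,5

Derivation:
col 0: top cell = '.' → open
col 1: top cell = '.' → open
col 2: top cell = '.' → open
col 3: top cell = 'X' → FULL
col 4: top cell = '.' → open
col 5: top cell = '.' → open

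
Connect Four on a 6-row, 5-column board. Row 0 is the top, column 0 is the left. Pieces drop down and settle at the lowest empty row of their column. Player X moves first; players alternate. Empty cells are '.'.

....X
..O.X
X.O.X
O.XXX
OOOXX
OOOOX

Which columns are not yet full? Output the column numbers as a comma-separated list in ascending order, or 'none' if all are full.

col 0: top cell = '.' → open
col 1: top cell = '.' → open
col 2: top cell = '.' → open
col 3: top cell = '.' → open
col 4: top cell = 'X' → FULL

Answer: 0,1,2,3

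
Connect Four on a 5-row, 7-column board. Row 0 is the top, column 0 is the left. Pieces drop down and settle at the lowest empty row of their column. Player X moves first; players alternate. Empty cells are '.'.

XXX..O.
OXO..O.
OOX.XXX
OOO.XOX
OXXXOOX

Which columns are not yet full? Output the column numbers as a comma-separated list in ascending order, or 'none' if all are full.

col 0: top cell = 'X' → FULL
col 1: top cell = 'X' → FULL
col 2: top cell = 'X' → FULL
col 3: top cell = '.' → open
col 4: top cell = '.' → open
col 5: top cell = 'O' → FULL
col 6: top cell = '.' → open

Answer: 3,4,6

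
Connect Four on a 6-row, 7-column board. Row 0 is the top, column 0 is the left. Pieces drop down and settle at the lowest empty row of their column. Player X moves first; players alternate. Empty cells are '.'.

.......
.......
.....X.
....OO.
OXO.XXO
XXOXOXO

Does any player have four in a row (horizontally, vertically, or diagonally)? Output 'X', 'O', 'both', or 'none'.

none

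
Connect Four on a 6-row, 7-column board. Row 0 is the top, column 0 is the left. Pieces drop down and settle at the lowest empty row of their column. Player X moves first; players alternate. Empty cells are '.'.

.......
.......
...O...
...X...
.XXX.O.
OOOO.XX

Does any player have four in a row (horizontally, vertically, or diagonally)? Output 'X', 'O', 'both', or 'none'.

O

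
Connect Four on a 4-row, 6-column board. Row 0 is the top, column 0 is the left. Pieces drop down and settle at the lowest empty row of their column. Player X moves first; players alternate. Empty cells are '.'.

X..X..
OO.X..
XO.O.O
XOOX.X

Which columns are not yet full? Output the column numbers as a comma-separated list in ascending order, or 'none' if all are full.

Answer: 1,2,4,5

Derivation:
col 0: top cell = 'X' → FULL
col 1: top cell = '.' → open
col 2: top cell = '.' → open
col 3: top cell = 'X' → FULL
col 4: top cell = '.' → open
col 5: top cell = '.' → open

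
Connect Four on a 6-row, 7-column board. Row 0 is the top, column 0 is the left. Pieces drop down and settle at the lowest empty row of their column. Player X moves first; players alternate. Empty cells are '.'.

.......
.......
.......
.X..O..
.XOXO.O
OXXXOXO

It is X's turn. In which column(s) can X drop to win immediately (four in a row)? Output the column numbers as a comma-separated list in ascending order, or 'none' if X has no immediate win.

Answer: 1

Derivation:
col 0: drop X → no win
col 1: drop X → WIN!
col 2: drop X → no win
col 3: drop X → no win
col 4: drop X → no win
col 5: drop X → no win
col 6: drop X → no win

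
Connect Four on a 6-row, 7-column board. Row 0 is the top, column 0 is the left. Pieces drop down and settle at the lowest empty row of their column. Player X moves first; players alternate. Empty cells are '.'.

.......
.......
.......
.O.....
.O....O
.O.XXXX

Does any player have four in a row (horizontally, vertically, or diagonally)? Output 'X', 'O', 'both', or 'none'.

X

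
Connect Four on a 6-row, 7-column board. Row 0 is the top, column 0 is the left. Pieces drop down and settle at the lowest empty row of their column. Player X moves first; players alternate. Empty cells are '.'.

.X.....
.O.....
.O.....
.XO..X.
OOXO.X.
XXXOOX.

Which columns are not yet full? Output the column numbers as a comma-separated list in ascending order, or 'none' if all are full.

Answer: 0,2,3,4,5,6

Derivation:
col 0: top cell = '.' → open
col 1: top cell = 'X' → FULL
col 2: top cell = '.' → open
col 3: top cell = '.' → open
col 4: top cell = '.' → open
col 5: top cell = '.' → open
col 6: top cell = '.' → open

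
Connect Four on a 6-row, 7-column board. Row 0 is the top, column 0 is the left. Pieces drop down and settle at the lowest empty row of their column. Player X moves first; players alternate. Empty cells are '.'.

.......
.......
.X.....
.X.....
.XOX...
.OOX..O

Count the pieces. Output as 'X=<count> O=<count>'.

X=5 O=4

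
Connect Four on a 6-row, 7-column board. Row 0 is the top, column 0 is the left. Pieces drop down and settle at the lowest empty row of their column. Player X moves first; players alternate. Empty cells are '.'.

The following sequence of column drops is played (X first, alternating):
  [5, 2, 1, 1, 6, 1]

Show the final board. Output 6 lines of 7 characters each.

Move 1: X drops in col 5, lands at row 5
Move 2: O drops in col 2, lands at row 5
Move 3: X drops in col 1, lands at row 5
Move 4: O drops in col 1, lands at row 4
Move 5: X drops in col 6, lands at row 5
Move 6: O drops in col 1, lands at row 3

Answer: .......
.......
.......
.O.....
.O.....
.XO..XX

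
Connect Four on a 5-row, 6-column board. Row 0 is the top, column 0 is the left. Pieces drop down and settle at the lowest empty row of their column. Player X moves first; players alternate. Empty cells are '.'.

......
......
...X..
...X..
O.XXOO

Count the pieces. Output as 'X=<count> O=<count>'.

X=4 O=3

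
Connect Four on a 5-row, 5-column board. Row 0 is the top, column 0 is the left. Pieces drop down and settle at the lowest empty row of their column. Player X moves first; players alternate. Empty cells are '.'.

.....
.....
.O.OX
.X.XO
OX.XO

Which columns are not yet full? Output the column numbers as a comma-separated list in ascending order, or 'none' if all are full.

col 0: top cell = '.' → open
col 1: top cell = '.' → open
col 2: top cell = '.' → open
col 3: top cell = '.' → open
col 4: top cell = '.' → open

Answer: 0,1,2,3,4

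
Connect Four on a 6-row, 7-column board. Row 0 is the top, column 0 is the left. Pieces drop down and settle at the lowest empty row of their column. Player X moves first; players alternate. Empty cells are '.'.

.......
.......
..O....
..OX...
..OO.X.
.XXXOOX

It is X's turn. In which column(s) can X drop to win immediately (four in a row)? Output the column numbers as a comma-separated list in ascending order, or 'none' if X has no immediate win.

Answer: 0

Derivation:
col 0: drop X → WIN!
col 1: drop X → no win
col 2: drop X → no win
col 3: drop X → no win
col 4: drop X → no win
col 5: drop X → no win
col 6: drop X → no win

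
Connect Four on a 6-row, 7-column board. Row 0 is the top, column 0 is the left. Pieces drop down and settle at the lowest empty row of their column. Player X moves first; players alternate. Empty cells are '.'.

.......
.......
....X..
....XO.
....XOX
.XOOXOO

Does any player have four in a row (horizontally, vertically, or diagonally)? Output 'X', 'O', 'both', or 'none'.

X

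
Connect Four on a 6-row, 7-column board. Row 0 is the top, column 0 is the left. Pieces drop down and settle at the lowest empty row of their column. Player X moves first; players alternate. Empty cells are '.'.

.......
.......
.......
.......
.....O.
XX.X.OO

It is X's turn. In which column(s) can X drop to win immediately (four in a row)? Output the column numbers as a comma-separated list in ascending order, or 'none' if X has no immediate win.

Answer: 2

Derivation:
col 0: drop X → no win
col 1: drop X → no win
col 2: drop X → WIN!
col 3: drop X → no win
col 4: drop X → no win
col 5: drop X → no win
col 6: drop X → no win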